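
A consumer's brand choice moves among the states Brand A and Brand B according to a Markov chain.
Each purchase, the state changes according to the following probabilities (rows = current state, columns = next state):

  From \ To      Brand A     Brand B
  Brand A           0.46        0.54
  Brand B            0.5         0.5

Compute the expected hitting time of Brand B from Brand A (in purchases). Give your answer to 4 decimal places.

1.8519

Let t(s) be the expected number of purchases to first reach Brand B from state s, with t(Brand B) = 0. Conditioning on the first purchase:
t(Brand A) = 1 + 0.46·t(Brand A)
Solving: t(Brand A) = 1.8519.
Expected purchases from Brand A to Brand B: 1.8519.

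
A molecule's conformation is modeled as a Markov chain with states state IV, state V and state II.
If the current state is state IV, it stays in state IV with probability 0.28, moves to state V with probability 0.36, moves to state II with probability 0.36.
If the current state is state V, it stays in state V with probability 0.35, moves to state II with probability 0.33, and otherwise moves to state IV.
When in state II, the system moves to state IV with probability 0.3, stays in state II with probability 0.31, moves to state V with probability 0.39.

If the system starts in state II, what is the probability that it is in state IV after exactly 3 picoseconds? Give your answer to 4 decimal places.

0.3013

Propagate the distribution vector 3 picoseconds from state II.
After 0 picoseconds: (0.0000, 0.0000, 1.0000)
After 1 picosecond: (0.3000, 0.3900, 0.3100)
After 2 picoseconds: (0.3018, 0.3654, 0.3328)
After 3 picoseconds: (0.3013, 0.3663, 0.3324)
P(in state IV after 3 picoseconds) = 0.3013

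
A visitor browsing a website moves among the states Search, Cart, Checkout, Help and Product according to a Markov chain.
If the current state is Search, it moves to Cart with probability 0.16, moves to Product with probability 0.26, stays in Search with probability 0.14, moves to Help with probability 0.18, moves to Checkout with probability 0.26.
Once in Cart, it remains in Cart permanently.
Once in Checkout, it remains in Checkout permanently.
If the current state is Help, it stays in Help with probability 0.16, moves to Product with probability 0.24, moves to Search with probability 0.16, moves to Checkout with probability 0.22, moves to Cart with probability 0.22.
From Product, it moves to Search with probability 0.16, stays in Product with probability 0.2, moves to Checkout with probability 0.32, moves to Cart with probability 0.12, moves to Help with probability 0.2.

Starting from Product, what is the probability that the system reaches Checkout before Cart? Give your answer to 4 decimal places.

0.6676

Let h(s) be the probability of absorption at Checkout starting from transient state s. Then h(Checkout) = 1 and h(Cart) = 0. By first-step analysis:
h(Search) = 0.14·h(Search) + 0.16·0 + 0.26·1 + 0.18·h(Help) + 0.26·h(Product)
h(Help) = 0.16·h(Search) + 0.22·0 + 0.22·1 + 0.16·h(Help) + 0.24·h(Product)
h(Product) = 0.16·h(Search) + 0.12·0 + 0.32·1 + 0.2·h(Help) + 0.2·h(Product)
Solving: h(Search) = 0.6238, h(Help) = 0.5715, h(Product) = 0.6676.
Starting from Product, the probability is 0.6676.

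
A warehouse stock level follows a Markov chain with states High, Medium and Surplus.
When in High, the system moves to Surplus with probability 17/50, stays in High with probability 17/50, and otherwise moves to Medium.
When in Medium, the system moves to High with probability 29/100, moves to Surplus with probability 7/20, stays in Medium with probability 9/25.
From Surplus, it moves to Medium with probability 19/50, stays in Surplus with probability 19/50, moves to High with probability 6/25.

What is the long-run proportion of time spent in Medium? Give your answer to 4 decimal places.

Let the stationary distribution be π with π = πP and π_1 + π_2 + π_3 = 1.
π_1 = 0.34·π_1 + 0.29·π_2 + 0.24·π_3
π_2 = 0.32·π_1 + 0.36·π_2 + 0.38·π_3
Solving with the normalization constraint gives π = (0.2864, 0.3557, 0.3579).
So the stationary probability of Medium is 0.3557.

0.3557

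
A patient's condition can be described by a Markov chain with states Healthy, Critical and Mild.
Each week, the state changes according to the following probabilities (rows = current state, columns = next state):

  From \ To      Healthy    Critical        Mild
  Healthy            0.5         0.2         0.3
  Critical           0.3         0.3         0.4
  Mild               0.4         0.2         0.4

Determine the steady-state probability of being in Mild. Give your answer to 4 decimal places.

0.3580

Let the stationary distribution be π with π = πP and π_1 + π_2 + π_3 = 1.
π_1 = 0.5·π_1 + 0.3·π_2 + 0.4·π_3
π_2 = 0.2·π_1 + 0.3·π_2 + 0.2·π_3
Solving with the normalization constraint gives π = (0.4198, 0.2222, 0.3580).
So the stationary probability of Mild is 0.3580.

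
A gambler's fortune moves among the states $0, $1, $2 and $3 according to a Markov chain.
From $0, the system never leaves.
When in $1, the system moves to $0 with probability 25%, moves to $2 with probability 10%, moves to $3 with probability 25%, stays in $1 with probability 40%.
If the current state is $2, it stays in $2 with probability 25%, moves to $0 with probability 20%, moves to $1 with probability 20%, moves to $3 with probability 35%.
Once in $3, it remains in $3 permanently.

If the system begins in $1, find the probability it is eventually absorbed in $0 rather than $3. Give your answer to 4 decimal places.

0.4826

Let h(s) be the probability of absorption at $0 starting from transient state s. Then h($0) = 1 and h($3) = 0. By first-step analysis:
h($1) = 0.25·1 + 0.4·h($1) + 0.1·h($2) + 0.25·0
h($2) = 0.2·1 + 0.2·h($1) + 0.25·h($2) + 0.35·0
Solving: h($1) = 0.4826, h($2) = 0.3953.
Starting from $1, the probability is 0.4826.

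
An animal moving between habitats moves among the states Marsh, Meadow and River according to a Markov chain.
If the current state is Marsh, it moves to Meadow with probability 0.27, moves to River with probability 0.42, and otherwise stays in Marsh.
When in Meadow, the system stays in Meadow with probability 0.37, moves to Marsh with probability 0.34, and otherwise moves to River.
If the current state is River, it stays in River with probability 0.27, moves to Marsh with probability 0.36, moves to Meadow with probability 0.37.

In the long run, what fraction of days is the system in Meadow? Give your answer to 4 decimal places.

0.3364

Let the stationary distribution be π with π = πP and π_1 + π_2 + π_3 = 1.
π_1 = 0.31·π_1 + 0.34·π_2 + 0.36·π_3
π_2 = 0.27·π_1 + 0.37·π_2 + 0.37·π_3
Solving with the normalization constraint gives π = (0.3365, 0.3364, 0.3272).
So the stationary probability of Meadow is 0.3364.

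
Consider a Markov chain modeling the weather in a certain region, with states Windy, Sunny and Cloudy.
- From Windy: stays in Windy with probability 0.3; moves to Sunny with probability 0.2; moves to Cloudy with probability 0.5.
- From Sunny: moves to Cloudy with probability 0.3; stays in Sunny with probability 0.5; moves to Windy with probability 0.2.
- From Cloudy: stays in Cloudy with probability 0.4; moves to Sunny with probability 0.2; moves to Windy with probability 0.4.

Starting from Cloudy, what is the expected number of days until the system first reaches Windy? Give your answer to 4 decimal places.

Let t(s) be the expected number of days to first reach Windy from state s, with t(Windy) = 0. Conditioning on the first day:
t(Sunny) = 1 + 0.5·t(Sunny) + 0.3·t(Cloudy)
t(Cloudy) = 1 + 0.2·t(Sunny) + 0.4·t(Cloudy)
Solving: t(Sunny) = 3.7500, t(Cloudy) = 2.9167.
Expected days from Cloudy to Windy: 2.9167.

2.9167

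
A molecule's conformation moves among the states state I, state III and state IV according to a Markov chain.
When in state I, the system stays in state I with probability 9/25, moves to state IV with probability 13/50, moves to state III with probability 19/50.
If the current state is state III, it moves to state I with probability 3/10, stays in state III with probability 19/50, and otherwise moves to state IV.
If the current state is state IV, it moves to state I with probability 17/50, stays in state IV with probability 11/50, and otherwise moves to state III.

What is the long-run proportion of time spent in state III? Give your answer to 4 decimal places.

0.3964

Let the stationary distribution be π with π = πP and π_1 + π_2 + π_3 = 1.
π_1 = 0.36·π_1 + 0.3·π_2 + 0.34·π_3
π_2 = 0.38·π_1 + 0.38·π_2 + 0.44·π_3
Solving with the normalization constraint gives π = (0.3308, 0.3964, 0.2729).
So the stationary probability of state III is 0.3964.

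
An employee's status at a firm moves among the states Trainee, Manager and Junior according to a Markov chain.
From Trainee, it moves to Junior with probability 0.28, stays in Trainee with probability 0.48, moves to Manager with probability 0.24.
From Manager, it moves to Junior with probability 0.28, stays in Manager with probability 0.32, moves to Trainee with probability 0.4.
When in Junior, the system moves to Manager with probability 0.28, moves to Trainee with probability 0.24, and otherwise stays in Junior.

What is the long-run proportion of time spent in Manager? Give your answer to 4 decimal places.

0.2761

Let the stationary distribution be π with π = πP and π_1 + π_2 + π_3 = 1.
π_1 = 0.48·π_1 + 0.4·π_2 + 0.24·π_3
π_2 = 0.24·π_1 + 0.32·π_2 + 0.28·π_3
Solving with the normalization constraint gives π = (0.3739, 0.2761, 0.3500).
So the stationary probability of Manager is 0.2761.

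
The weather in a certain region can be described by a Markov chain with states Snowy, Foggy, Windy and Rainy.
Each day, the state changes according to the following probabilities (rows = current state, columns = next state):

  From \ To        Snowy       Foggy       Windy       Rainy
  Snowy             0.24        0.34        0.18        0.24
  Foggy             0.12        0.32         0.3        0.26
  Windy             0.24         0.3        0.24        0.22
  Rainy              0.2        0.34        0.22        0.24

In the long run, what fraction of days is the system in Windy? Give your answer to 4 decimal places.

Let the stationary distribution be π with π = πP and π_1 + π_2 + π_3 + π_4 = 1.
π_1 = 0.24·π_1 + 0.12·π_2 + 0.24·π_3 + 0.2·π_4
π_2 = 0.34·π_1 + 0.32·π_2 + 0.3·π_3 + 0.34·π_4
π_3 = 0.18·π_1 + 0.3·π_2 + 0.24·π_3 + 0.22·π_4
Solving with the normalization constraint gives π = (0.1915, 0.3238, 0.2431, 0.2416).
So the stationary probability of Windy is 0.2431.

0.2431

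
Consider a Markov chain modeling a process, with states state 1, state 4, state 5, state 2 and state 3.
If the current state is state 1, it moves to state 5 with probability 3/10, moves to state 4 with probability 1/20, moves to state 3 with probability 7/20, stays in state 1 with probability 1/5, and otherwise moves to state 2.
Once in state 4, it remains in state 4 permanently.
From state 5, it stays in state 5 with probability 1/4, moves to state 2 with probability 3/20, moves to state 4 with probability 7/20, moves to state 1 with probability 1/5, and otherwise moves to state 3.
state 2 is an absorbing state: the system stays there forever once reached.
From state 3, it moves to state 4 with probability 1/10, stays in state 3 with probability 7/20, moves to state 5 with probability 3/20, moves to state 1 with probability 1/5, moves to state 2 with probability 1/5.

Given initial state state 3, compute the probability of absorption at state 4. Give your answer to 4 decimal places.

Let h(s) be the probability of absorption at state 4 starting from transient state s. Then h(state 4) = 1 and h(state 2) = 0. By first-step analysis:
h(state 1) = 0.2·h(state 1) + 0.05·1 + 0.3·h(state 5) + 0.1·0 + 0.35·h(state 3)
h(state 5) = 0.2·h(state 1) + 0.35·1 + 0.25·h(state 5) + 0.15·0 + 0.05·h(state 3)
h(state 3) = 0.2·h(state 1) + 0.1·1 + 0.15·h(state 5) + 0.2·0 + 0.35·h(state 3)
Solving: h(state 1) = 0.4960, h(state 5) = 0.6290, h(state 3) = 0.4516.
Starting from state 3, the probability is 0.4516.

0.4516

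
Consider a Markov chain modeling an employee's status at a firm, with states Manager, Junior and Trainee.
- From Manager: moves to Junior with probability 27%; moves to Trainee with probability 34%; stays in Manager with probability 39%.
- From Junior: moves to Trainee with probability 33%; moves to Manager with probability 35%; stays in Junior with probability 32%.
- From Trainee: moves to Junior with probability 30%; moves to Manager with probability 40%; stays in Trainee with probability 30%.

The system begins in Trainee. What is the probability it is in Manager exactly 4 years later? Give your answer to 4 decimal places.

Propagate the distribution vector 4 years from Trainee.
After 0 years: (0.0000, 0.0000, 1.0000)
After 1 year: (0.4000, 0.3000, 0.3000)
After 2 years: (0.3810, 0.2940, 0.3250)
After 3 years: (0.3815, 0.2945, 0.3241)
After 4 years: (0.3815, 0.2944, 0.3241)
P(in Manager after 4 years) = 0.3815

0.3815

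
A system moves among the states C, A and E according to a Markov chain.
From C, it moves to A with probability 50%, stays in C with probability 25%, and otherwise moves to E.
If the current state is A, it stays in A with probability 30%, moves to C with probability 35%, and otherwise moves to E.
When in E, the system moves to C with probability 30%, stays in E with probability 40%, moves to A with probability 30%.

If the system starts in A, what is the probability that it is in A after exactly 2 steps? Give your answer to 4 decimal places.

Sum over the intermediate state after 1 step:
P = P(A→C)·P(C→A) + P(A→A)·P(A→A) + P(A→E)·P(E→A)
  = 0.35×0.5 + 0.3×0.3 + 0.35×0.3
  = 0.1750 + 0.0900 + 0.1050 = 0.3700

0.3700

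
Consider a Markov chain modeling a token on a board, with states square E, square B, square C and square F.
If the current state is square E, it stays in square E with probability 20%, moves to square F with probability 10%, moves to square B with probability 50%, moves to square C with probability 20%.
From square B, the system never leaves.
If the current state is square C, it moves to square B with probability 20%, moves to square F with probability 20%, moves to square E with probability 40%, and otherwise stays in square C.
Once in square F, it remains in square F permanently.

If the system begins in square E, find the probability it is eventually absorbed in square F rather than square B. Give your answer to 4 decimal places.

Let h(s) be the probability of absorption at square F starting from transient state s. Then h(square F) = 1 and h(square B) = 0. By first-step analysis:
h(square E) = 0.2·h(square E) + 0.5·0 + 0.2·h(square C) + 0.1·1
h(square C) = 0.4·h(square E) + 0.2·0 + 0.2·h(square C) + 0.2·1
Solving: h(square E) = 0.2143, h(square C) = 0.3571.
Starting from square E, the probability is 0.2143.

0.2143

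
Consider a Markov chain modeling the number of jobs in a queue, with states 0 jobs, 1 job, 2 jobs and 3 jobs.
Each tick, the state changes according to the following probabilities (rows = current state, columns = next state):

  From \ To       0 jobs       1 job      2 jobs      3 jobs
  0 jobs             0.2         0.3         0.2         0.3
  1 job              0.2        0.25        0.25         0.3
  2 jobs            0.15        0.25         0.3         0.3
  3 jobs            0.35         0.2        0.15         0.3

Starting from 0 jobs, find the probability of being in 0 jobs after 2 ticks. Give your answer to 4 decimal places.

0.2350

Propagate the distribution vector 2 ticks from 0 jobs.
After 0 ticks: (1.0000, 0.0000, 0.0000, 0.0000)
After 1 tick: (0.2000, 0.3000, 0.2000, 0.3000)
After 2 ticks: (0.2350, 0.2450, 0.2200, 0.3000)
P(in 0 jobs after 2 ticks) = 0.2350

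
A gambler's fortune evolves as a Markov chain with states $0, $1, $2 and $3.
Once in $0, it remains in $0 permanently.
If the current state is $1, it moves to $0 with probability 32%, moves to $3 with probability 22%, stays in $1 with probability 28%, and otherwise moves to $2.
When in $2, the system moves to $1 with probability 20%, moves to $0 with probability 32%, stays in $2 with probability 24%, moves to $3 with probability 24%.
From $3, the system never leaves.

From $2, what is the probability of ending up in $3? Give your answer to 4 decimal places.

0.4241

Let h(s) be the probability of absorption at $3 starting from transient state s. Then h($3) = 1 and h($0) = 0. By first-step analysis:
h($1) = 0.32·0 + 0.28·h($1) + 0.18·h($2) + 0.22·1
h($2) = 0.32·0 + 0.2·h($1) + 0.24·h($2) + 0.24·1
Solving: h($1) = 0.4116, h($2) = 0.4241.
Starting from $2, the probability is 0.4241.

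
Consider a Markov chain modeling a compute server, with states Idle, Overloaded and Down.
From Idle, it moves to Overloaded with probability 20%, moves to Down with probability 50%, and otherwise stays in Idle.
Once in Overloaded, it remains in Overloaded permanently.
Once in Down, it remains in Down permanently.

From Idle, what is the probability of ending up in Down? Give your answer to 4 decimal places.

0.7143

Let h(s) be the probability of absorption at Down starting from transient state s. Then h(Down) = 1 and h(Overloaded) = 0. By first-step analysis:
h(Idle) = 0.3·h(Idle) + 0.2·0 + 0.5·1
Solving: h(Idle) = 0.7143.
Starting from Idle, the probability is 0.7143.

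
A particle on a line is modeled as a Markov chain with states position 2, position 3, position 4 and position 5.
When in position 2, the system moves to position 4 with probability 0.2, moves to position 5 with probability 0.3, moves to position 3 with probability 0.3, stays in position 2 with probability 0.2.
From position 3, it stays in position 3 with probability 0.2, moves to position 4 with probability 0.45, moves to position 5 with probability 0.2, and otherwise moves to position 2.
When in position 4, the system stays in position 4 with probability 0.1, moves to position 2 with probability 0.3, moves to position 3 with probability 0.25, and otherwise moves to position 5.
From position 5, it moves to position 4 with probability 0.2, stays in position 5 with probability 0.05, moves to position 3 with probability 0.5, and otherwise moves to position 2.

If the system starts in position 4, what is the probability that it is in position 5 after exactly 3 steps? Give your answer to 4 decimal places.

Propagate the distribution vector 3 steps from position 4.
After 0 steps: (0.0000, 0.0000, 1.0000, 0.0000)
After 1 step: (0.3000, 0.2500, 0.1000, 0.3500)
After 2 steps: (0.2150, 0.3400, 0.2525, 0.1925)
After 3 steps: (0.2179, 0.2919, 0.2598, 0.2305)
P(in position 5 after 3 steps) = 0.2305

0.2305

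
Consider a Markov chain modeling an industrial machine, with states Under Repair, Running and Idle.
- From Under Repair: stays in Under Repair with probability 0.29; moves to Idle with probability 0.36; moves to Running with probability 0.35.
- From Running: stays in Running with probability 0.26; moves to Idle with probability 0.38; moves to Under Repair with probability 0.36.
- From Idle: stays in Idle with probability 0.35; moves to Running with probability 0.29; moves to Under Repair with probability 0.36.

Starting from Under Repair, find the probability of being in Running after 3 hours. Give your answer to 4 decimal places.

0.3015

Propagate the distribution vector 3 hours from Under Repair.
After 0 hours: (1.0000, 0.0000, 0.0000)
After 1 hour: (0.2900, 0.3500, 0.3600)
After 2 hours: (0.3397, 0.2969, 0.3634)
After 3 hours: (0.3362, 0.3015, 0.3623)
P(in Running after 3 hours) = 0.3015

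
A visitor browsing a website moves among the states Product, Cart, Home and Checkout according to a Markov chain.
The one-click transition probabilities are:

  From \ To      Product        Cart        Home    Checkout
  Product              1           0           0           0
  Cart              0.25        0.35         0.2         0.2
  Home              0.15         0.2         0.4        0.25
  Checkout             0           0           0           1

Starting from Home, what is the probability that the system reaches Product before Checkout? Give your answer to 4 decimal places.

0.4214

Let h(s) be the probability of absorption at Product starting from transient state s. Then h(Product) = 1 and h(Checkout) = 0. By first-step analysis:
h(Cart) = 0.25·1 + 0.35·h(Cart) + 0.2·h(Home) + 0.2·0
h(Home) = 0.15·1 + 0.2·h(Cart) + 0.4·h(Home) + 0.25·0
Solving: h(Cart) = 0.5143, h(Home) = 0.4214.
Starting from Home, the probability is 0.4214.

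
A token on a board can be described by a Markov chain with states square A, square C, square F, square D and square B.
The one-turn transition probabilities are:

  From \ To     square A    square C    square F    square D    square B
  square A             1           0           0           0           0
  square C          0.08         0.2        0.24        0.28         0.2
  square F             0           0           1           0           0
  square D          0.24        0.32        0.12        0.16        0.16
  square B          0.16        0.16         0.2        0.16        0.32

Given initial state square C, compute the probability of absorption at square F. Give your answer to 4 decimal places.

0.6043

Let h(s) be the probability of absorption at square F starting from transient state s. Then h(square F) = 1 and h(square A) = 0. By first-step analysis:
h(square C) = 0.08·0 + 0.2·h(square C) + 0.24·1 + 0.28·h(square D) + 0.2·h(square B)
h(square D) = 0.24·0 + 0.32·h(square C) + 0.12·1 + 0.16·h(square D) + 0.16·h(square B)
h(square B) = 0.16·0 + 0.16·h(square C) + 0.2·1 + 0.16·h(square D) + 0.32·h(square B)
Solving: h(square C) = 0.6043, h(square D) = 0.4776, h(square B) = 0.5487.
Starting from square C, the probability is 0.6043.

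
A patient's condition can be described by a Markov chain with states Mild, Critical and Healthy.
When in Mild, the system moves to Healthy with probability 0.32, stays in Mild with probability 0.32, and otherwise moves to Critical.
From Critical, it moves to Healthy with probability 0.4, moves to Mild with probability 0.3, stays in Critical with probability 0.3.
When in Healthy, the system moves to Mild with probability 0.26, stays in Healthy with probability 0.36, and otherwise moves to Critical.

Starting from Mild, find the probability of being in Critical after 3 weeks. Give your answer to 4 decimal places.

Propagate the distribution vector 3 weeks from Mild.
After 0 weeks: (1.0000, 0.0000, 0.0000)
After 1 week: (0.3200, 0.3600, 0.3200)
After 2 weeks: (0.2936, 0.3448, 0.3616)
After 3 weeks: (0.2914, 0.3465, 0.3620)
P(in Critical after 3 weeks) = 0.3465

0.3465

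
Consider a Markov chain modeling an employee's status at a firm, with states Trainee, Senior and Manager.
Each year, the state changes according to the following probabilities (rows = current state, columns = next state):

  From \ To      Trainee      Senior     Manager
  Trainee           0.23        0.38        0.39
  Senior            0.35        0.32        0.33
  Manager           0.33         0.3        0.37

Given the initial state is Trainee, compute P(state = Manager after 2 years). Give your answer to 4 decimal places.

0.3594

Sum over the intermediate state after 1 year:
P = P(Trainee→Trainee)·P(Trainee→Manager) + P(Trainee→Senior)·P(Senior→Manager) + P(Trainee→Manager)·P(Manager→Manager)
  = 0.23×0.39 + 0.38×0.33 + 0.39×0.37
  = 0.0897 + 0.1254 + 0.1443 = 0.3594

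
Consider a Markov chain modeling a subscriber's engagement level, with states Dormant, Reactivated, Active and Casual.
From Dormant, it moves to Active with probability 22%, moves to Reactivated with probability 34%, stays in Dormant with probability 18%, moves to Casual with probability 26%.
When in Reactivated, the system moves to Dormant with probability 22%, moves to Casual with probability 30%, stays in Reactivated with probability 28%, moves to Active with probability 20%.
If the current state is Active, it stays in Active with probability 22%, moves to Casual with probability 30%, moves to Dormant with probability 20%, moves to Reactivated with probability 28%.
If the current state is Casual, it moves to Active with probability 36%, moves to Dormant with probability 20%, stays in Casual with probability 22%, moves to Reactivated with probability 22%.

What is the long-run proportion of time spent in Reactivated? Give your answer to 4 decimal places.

Let the stationary distribution be π with π = πP and π_1 + π_2 + π_3 + π_4 = 1.
π_1 = 0.18·π_1 + 0.22·π_2 + 0.2·π_3 + 0.2·π_4
π_2 = 0.34·π_1 + 0.28·π_2 + 0.28·π_3 + 0.22·π_4
π_3 = 0.22·π_1 + 0.2·π_2 + 0.22·π_3 + 0.36·π_4
Solving with the normalization constraint gives π = (0.2015, 0.2759, 0.2523, 0.2703).
So the stationary probability of Reactivated is 0.2759.

0.2759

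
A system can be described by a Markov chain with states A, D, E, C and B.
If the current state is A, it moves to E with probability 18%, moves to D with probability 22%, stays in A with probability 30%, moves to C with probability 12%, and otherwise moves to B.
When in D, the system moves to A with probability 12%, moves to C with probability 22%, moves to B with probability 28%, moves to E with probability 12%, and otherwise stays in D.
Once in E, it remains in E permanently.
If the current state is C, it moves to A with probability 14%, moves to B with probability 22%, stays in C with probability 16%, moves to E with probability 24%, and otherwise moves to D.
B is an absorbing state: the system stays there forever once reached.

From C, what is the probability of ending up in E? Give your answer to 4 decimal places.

0.4689

Let h(s) be the probability of absorption at E starting from transient state s. Then h(E) = 1 and h(B) = 0. By first-step analysis:
h(A) = 0.3·h(A) + 0.22·h(D) + 0.18·1 + 0.12·h(C) + 0.18·0
h(D) = 0.12·h(A) + 0.26·h(D) + 0.12·1 + 0.22·h(C) + 0.28·0
h(C) = 0.14·h(A) + 0.24·h(D) + 0.24·1 + 0.16·h(C) + 0.22·0
Solving: h(A) = 0.4555, h(D) = 0.3754, h(C) = 0.4689.
Starting from C, the probability is 0.4689.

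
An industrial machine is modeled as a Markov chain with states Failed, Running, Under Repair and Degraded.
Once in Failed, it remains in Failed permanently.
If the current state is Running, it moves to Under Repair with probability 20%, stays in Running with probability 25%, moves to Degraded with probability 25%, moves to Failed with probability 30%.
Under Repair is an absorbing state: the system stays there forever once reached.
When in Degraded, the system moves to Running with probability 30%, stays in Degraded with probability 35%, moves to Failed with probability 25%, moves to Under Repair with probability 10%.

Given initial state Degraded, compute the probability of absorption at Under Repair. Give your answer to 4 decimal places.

0.3273

Let h(s) be the probability of absorption at Under Repair starting from transient state s. Then h(Under Repair) = 1 and h(Failed) = 0. By first-step analysis:
h(Running) = 0.3·0 + 0.25·h(Running) + 0.2·1 + 0.25·h(Degraded)
h(Degraded) = 0.25·0 + 0.3·h(Running) + 0.1·1 + 0.35·h(Degraded)
Solving: h(Running) = 0.3758, h(Degraded) = 0.3273.
Starting from Degraded, the probability is 0.3273.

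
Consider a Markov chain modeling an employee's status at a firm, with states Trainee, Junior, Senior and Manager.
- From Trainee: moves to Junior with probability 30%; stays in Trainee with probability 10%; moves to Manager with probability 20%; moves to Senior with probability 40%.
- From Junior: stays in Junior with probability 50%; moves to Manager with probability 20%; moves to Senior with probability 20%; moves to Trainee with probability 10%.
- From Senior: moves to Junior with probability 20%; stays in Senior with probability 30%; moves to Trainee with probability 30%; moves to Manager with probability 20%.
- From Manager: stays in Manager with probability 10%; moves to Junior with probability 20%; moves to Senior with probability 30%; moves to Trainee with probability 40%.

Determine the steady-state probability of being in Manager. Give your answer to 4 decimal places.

Let the stationary distribution be π with π = πP and π_1 + π_2 + π_3 + π_4 = 1.
π_1 = 0.1·π_1 + 0.1·π_2 + 0.3·π_3 + 0.4·π_4
π_2 = 0.3·π_1 + 0.5·π_2 + 0.2·π_3 + 0.2·π_4
π_3 = 0.4·π_1 + 0.2·π_2 + 0.3·π_3 + 0.3·π_4
Solving with the normalization constraint gives π = (0.2125, 0.3161, 0.2896, 0.1818).
So the stationary probability of Manager is 0.1818.

0.1818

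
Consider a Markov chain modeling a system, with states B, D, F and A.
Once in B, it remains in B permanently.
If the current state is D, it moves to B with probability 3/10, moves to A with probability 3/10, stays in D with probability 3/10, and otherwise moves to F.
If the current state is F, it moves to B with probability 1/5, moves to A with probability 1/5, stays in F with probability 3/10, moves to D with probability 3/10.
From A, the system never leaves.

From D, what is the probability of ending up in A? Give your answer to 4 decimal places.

Let h(s) be the probability of absorption at A starting from transient state s. Then h(A) = 1 and h(B) = 0. By first-step analysis:
h(D) = 0.3·0 + 0.3·h(D) + 0.1·h(F) + 0.3·1
h(F) = 0.2·0 + 0.3·h(D) + 0.3·h(F) + 0.2·1
Solving: h(D) = 0.5000, h(F) = 0.5000.
Starting from D, the probability is 0.5000.

0.5000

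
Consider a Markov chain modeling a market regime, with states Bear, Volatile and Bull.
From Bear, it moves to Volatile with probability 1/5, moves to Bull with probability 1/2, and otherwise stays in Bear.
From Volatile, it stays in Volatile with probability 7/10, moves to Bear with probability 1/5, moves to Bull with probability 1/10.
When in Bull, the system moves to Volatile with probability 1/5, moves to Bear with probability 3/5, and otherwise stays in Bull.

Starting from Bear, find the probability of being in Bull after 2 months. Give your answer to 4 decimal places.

Sum over the intermediate state after 1 month:
P = P(Bear→Bear)·P(Bear→Bull) + P(Bear→Volatile)·P(Volatile→Bull) + P(Bear→Bull)·P(Bull→Bull)
  = 0.3×0.5 + 0.2×0.1 + 0.5×0.2
  = 0.1500 + 0.0200 + 0.1000 = 0.2700

0.2700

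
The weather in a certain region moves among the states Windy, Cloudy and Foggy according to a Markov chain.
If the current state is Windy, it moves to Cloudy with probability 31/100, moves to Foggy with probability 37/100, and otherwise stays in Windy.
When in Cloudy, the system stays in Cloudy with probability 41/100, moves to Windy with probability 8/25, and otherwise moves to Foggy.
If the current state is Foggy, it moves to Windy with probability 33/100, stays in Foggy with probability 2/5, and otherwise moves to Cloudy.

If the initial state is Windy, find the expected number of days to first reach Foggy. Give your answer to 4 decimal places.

2.9801

Let t(s) be the expected number of days to first reach Foggy from state s, with t(Foggy) = 0. Conditioning on the first day:
t(Windy) = 1 + 0.32·t(Windy) + 0.31·t(Cloudy)
t(Cloudy) = 1 + 0.32·t(Windy) + 0.41·t(Cloudy)
Solving: t(Windy) = 2.9801, t(Cloudy) = 3.3113.
Expected days from Windy to Foggy: 2.9801.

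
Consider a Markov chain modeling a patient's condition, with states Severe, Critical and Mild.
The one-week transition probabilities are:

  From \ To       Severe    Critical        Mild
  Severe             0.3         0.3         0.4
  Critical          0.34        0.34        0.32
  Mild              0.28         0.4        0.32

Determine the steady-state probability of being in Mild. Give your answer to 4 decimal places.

0.3446

Let the stationary distribution be π with π = πP and π_1 + π_2 + π_3 = 1.
π_1 = 0.3·π_1 + 0.34·π_2 + 0.28·π_3
π_2 = 0.3·π_1 + 0.34·π_2 + 0.4·π_3
Solving with the normalization constraint gives π = (0.3070, 0.3484, 0.3446).
So the stationary probability of Mild is 0.3446.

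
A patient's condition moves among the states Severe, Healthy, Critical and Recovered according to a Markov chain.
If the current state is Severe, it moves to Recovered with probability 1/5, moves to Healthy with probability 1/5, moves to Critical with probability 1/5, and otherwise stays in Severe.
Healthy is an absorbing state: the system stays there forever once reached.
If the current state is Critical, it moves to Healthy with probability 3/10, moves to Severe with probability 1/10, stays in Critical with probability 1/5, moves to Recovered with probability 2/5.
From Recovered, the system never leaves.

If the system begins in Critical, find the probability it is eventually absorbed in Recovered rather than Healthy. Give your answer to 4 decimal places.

Let h(s) be the probability of absorption at Recovered starting from transient state s. Then h(Recovered) = 1 and h(Healthy) = 0. By first-step analysis:
h(Severe) = 0.4·h(Severe) + 0.2·0 + 0.2·h(Critical) + 0.2·1
h(Critical) = 0.1·h(Severe) + 0.3·0 + 0.2·h(Critical) + 0.4·1
Solving: h(Severe) = 0.5217, h(Critical) = 0.5652.
Starting from Critical, the probability is 0.5652.

0.5652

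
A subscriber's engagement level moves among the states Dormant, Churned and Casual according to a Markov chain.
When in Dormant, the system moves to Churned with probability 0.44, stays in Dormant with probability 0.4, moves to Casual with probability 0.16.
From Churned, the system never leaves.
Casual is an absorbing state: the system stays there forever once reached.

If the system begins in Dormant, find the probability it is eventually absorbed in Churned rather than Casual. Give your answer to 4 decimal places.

0.7333

Let h(s) be the probability of absorption at Churned starting from transient state s. Then h(Churned) = 1 and h(Casual) = 0. By first-step analysis:
h(Dormant) = 0.4·h(Dormant) + 0.44·1 + 0.16·0
Solving: h(Dormant) = 0.7333.
Starting from Dormant, the probability is 0.7333.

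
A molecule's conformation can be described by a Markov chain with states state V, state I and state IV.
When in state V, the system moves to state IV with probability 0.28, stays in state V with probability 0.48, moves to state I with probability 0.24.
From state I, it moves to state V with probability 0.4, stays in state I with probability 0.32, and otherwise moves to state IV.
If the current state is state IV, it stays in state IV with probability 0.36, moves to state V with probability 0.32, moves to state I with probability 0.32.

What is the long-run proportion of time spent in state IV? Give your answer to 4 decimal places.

0.3043

Let the stationary distribution be π with π = πP and π_1 + π_2 + π_3 = 1.
π_1 = 0.48·π_1 + 0.4·π_2 + 0.32·π_3
π_2 = 0.24·π_1 + 0.32·π_2 + 0.32·π_3
Solving with the normalization constraint gives π = (0.4083, 0.2873, 0.3043).
So the stationary probability of state IV is 0.3043.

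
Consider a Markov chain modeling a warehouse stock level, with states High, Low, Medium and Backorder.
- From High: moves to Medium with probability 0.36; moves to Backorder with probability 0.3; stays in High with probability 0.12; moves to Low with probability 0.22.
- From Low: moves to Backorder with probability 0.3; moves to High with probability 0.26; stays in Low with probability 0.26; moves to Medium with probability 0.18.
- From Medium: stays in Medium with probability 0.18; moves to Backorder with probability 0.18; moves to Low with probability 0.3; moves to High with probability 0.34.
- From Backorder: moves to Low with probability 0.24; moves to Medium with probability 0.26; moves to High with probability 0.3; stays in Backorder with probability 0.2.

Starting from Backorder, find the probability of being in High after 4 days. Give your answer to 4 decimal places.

0.2536

Propagate the distribution vector 4 days from Backorder.
After 0 days: (0.0000, 0.0000, 0.0000, 1.0000)
After 1 day: (0.3000, 0.2400, 0.2600, 0.2000)
After 2 days: (0.2468, 0.2544, 0.2500, 0.2488)
After 3 days: (0.2554, 0.2552, 0.2443, 0.2451)
After 4 days: (0.2536, 0.2547, 0.2456, 0.2462)
P(in High after 4 days) = 0.2536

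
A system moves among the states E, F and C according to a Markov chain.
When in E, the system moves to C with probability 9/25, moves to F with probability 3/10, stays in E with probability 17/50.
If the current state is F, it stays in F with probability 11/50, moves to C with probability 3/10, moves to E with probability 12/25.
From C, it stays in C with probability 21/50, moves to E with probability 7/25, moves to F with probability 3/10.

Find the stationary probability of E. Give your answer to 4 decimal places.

Let the stationary distribution be π with π = πP and π_1 + π_2 + π_3 = 1.
π_1 = 0.34·π_1 + 0.48·π_2 + 0.28·π_3
π_2 = 0.3·π_1 + 0.22·π_2 + 0.3·π_3
Solving with the normalization constraint gives π = (0.3570, 0.2778, 0.3652).
So the stationary probability of E is 0.3570.

0.3570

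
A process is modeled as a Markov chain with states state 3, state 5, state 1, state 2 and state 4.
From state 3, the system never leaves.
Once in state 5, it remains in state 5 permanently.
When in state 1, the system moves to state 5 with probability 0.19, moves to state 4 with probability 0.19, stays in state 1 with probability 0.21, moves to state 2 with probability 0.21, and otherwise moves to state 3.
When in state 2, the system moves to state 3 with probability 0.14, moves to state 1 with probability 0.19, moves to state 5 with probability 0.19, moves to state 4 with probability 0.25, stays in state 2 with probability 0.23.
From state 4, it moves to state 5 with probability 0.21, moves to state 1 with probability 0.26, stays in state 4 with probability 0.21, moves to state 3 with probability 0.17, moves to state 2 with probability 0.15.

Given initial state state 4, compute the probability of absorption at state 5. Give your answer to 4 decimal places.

Let h(s) be the probability of absorption at state 5 starting from transient state s. Then h(state 5) = 1 and h(state 3) = 0. By first-step analysis:
h(state 1) = 0.2·0 + 0.19·1 + 0.21·h(state 1) + 0.21·h(state 2) + 0.19·h(state 4)
h(state 2) = 0.14·0 + 0.19·1 + 0.19·h(state 1) + 0.23·h(state 2) + 0.25·h(state 4)
h(state 4) = 0.17·0 + 0.21·1 + 0.26·h(state 1) + 0.15·h(state 2) + 0.21·h(state 4)
Solving: h(state 1) = 0.5165, h(state 2) = 0.5496, h(state 4) = 0.5402.
Starting from state 4, the probability is 0.5402.

0.5402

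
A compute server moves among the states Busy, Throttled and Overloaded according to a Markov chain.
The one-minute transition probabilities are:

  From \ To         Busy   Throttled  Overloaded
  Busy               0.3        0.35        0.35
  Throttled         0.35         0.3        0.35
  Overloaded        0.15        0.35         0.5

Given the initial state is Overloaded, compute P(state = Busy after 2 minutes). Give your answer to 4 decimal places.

Sum over the intermediate state after 1 minute:
P = P(Overloaded→Busy)·P(Busy→Busy) + P(Overloaded→Throttled)·P(Throttled→Busy) + P(Overloaded→Overloaded)·P(Overloaded→Busy)
  = 0.15×0.3 + 0.35×0.35 + 0.5×0.15
  = 0.0450 + 0.1225 + 0.0750 = 0.2425

0.2425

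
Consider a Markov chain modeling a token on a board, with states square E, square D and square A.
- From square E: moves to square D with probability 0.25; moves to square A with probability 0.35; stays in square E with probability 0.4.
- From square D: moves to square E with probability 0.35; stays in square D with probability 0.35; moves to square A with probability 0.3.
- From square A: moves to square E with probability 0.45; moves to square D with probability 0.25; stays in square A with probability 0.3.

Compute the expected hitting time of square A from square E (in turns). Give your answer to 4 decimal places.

Let t(s) be the expected number of turns to first reach square A from state s, with t(square A) = 0. Conditioning on the first turn:
t(square E) = 1 + 0.4·t(square E) + 0.25·t(square D)
t(square D) = 1 + 0.35·t(square E) + 0.35·t(square D)
Solving: t(square E) = 2.9752, t(square D) = 3.1405.
Expected turns from square E to square A: 2.9752.

2.9752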